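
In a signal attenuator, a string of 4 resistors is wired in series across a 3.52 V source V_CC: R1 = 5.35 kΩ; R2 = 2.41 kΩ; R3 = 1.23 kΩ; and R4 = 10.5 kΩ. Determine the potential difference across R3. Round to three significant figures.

Total series resistance ΣR = 5.35 + 2.41 + 1.23 + 10.5 = 19.49 kΩ.
V = V_CC · R/ΣR = 3.52 × 0.06311 = 0.2221 V.

V ≈ 0.222 V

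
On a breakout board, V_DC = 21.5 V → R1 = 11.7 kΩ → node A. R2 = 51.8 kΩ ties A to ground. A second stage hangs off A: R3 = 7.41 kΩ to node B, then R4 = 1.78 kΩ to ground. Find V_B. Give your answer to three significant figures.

V_B ≈ 1.67 V

Looking into the second stage from A: R3 + R4 = 9.190 kΩ appears in parallel with R2.
R2 ‖ (R3+R4) = 7.805 kΩ.
So V_A = 21.5 × 0.4002 = 8.603 V.
V_B = V_A × 0.1937 = 1.666 V.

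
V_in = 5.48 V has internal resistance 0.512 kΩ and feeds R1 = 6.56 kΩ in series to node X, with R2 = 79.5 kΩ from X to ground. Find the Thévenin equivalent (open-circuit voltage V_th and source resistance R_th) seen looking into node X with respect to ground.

V_th ≈ 5.03 V, R_th ≈ 6.49 kΩ

R1' = 0.512 + 6.56 = 7.072 kΩ (source resistance + R1).
V_th is the unloaded tap voltage: V_in · R2/(R1'+R2) = 5.48 × 0.9183 = 5.032 V.
Looking into X with the source shorted: R_th = R1'·R2/(R1'+R2) = 7.072 × 79.5/86.57 = 6.494 kΩ.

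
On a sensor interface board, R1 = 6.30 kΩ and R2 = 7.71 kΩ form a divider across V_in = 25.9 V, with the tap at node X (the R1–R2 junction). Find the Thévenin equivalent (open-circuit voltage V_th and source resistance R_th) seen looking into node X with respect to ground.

V_th ≈ 14.3 V, R_th ≈ 3.47 kΩ

Open-circuit (no load on X): V_th = V_in · R2/(R1 + R2) = 25.9 × 7.71/(6.300 + 7.71) = 14.25 V.
With V_in suppressed (replaced by a short), R_th = R1 ‖ R2 = (6.300 × 7.71)/(6.300 + 7.71) = 3.467 kΩ.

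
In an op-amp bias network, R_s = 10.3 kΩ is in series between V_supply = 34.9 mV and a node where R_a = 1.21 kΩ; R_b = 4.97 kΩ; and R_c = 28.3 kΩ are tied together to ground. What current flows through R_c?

I ≈ 0.103 µA

Equivalent of the parallel group: R_p = 0.9407 kΩ.
Node voltage V_A = V_supply · R_p/(R_s + R_p) = 34.9 × 0.08369 = 2.921 mV.
Branch current I = V_A/R_c = 2.921/28.3 = 0.1032 µA.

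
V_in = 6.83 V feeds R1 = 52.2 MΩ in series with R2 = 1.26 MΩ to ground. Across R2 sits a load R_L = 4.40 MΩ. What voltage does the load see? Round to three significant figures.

The load sits in parallel with R2, giving an effective lower resistance R2' = R2·R_L/(R2+R_L) = 0.9795 MΩ.
Then V_out = V_in · R2'/(R1 + R2') = 6.83 × 0.9795/53.18 = 0.1258 V.
(Unloaded it would be 0.161 V; the load pulls it down.)

V_out ≈ 0.126 V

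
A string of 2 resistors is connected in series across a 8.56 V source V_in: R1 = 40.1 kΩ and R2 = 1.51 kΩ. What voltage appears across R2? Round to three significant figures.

V ≈ 0.311 V

Total series resistance ΣR = 40.1 + 1.51 = 41.61 kΩ.
Voltage divider: V = V_in · (1.510 / 41.61) = 8.56 × 0.03629 = 0.3106 V.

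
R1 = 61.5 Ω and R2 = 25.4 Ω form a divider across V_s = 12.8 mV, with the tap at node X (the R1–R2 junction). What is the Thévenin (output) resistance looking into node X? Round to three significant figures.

Zeroing V_s shorts the top of R1 to ground, so R_th = R1 ‖ R2 = 17.98 Ω.

R_th ≈ 18.0 Ω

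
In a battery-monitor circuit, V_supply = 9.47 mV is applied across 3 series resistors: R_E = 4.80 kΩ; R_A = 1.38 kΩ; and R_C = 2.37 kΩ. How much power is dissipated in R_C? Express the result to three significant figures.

The common current is I = 9.47/8.550 = 1.108 µA.
P = I²R = 1.227 × 2.37 = 2.907 nW.

P ≈ 2.91 nW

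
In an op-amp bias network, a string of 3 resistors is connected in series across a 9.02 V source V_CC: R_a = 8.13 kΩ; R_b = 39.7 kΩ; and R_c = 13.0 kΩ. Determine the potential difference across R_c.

V ≈ 1.93 V

ΣR = 8.13 + 39.7 + 13.0 = 60.83 kΩ.
Voltage divider: V = V_CC · (13.00 / 60.83) = 9.02 × 0.2137 = 1.928 V.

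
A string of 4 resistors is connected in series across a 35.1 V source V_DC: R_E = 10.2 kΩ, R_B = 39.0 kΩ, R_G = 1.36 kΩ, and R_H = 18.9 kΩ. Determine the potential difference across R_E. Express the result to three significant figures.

V ≈ 5.15 V

Series total: ΣR = 10.2 + 39.0 + 1.36 + 18.9 = 69.46 kΩ.
V = V_DC · R/ΣR = 35.1 × 0.1468 = 5.154 V.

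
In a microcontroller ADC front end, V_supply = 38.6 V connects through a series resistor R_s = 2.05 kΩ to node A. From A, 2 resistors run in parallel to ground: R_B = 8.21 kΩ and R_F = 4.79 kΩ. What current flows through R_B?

I ≈ 2.80 mA

Combine the parallel branches: R_p = (1/8.21 + 1/4.79)⁻¹ = 3.025 kΩ.
V_A by voltage divider: V_A = 38.6 × 3.025/(2.05 + 3.025) = 23.01 V.
Branch current I = V_A/R_B = 23.01/8.21 = 2.802 mA.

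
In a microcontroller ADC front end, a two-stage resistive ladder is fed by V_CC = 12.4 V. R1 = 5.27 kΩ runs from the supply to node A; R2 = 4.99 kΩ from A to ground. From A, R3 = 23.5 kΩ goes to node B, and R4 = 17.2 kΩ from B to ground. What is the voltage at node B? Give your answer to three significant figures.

V_B ≈ 2.40 V

Looking into the second stage from A: R3 + R4 = 40.70 kΩ appears in parallel with R2.
Effective lower resistance at A: R2 ‖ 40.70 = 4.445 kΩ.
First divider: V_A = V_CC · 4.445/(5.27 + 4.445) = 5.674 V.
Stage 2 is unloaded, so V_B = V_A · R4/(R3+R4) = 5.674 × 17.2/40.70 = 2.398 V.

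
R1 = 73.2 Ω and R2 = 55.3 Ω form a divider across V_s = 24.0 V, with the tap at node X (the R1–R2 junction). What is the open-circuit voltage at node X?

V_th ≈ 10.3 V

V_th is the unloaded tap voltage: V_s · R2/(R1+R2) = 24.0 × 0.4304 = 10.33 V.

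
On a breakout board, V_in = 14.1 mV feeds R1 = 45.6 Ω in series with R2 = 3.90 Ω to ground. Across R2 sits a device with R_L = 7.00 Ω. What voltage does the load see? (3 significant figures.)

First combine the lower leg with the load: R2 ‖ R_L = 2.505 Ω.
Then V_out = V_in · R2'/(R1 + R2') = 14.1 × 2.505/48.10 = 0.7341 mV.
(Unloaded it would be 1.11 mV; the load pulls it down.)

V_out ≈ 0.734 mV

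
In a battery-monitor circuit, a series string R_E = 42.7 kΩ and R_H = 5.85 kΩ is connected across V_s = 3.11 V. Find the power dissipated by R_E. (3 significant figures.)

The common current is I = 3.11/48.55 = 0.06406 mA.
P = I²R = 0.004103 × 42.7 = 0.1752 mW.

P ≈ 0.175 mW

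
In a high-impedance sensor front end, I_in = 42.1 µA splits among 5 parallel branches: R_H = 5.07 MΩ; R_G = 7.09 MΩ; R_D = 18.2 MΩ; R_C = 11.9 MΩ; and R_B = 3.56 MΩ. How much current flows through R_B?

Total conductance ΣG = 1/5.07 + 1/7.09 + 1/18.2 + 1/11.9 + 1/3.56 = 0.7582 (units of 1/MΩ).
Current divider: I(R_B) = I_in · G_k/ΣG = 42.1 × (0.2809/0.7582) = 42.1 × 0.3705 = 15.60 µA.

I ≈ 15.6 µA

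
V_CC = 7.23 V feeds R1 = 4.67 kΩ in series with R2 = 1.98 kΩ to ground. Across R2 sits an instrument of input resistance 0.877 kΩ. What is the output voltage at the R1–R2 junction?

First combine the lower leg with the load: R2 ‖ R_L = 0.6078 kΩ.
Now apply the divider: V_out = 7.23 × 0.1152 = 0.8326 V.
(Unloaded it would be 2.15 V; the load pulls it down.)

V_out ≈ 0.833 V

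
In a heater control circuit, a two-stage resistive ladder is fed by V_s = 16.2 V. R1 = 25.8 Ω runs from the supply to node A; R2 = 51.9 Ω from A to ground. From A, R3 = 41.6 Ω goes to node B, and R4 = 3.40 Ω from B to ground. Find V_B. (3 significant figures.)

V_B ≈ 0.591 V

Node A sees R2 in parallel with the series input of stage 2, R3 + R4 = 45.00 Ω.
R2 ‖ (R3+R4) = 24.10 Ω.
So V_A = 16.2 × 0.4830 = 7.824 V.
V_B = V_A × 0.07556 = 0.5912 V.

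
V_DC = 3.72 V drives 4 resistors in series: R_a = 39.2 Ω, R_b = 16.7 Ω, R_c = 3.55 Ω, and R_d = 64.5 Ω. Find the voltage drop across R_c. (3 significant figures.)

Series total: ΣR = 39.2 + 16.7 + 3.55 + 64.5 = 124.0 Ω.
Voltage divider: V = V_DC · (3.550 / 124.0) = 3.72 × 0.02864 = 0.1065 V.

V ≈ 0.107 V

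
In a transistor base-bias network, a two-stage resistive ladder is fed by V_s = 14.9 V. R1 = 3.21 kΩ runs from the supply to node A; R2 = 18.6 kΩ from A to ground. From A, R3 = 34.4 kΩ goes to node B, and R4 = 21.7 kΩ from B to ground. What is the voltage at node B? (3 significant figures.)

Node A sees R2 in parallel with the series input of stage 2, R3 + R4 = 56.10 kΩ.
R2 ‖ (R3+R4) = 13.97 kΩ.
So V_A = 14.9 × 0.8131 = 12.12 V.
Stage 2 is unloaded, so V_B = V_A · R4/(R3+R4) = 12.12 × 21.7/56.10 = 4.687 V.

V_B ≈ 4.69 V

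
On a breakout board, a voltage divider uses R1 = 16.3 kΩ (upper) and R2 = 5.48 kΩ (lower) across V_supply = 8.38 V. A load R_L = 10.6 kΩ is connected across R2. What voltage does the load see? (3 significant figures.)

R2 ‖ R_L = (5.48 × 10.6)/(5.48 + 10.6) = 3.612 kΩ.
Now apply the divider: V_out = 8.38 × 0.1814 = 1.520 V.

V_out ≈ 1.52 V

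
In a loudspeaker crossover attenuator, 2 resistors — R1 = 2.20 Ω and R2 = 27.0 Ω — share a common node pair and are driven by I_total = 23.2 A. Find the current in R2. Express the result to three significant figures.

Two-branch current divider: I_k = I_total · R_other/(R_1 + R_2).
So I = 23.2 × 2.20/29.20 = 1.748 A.

I ≈ 1.75 A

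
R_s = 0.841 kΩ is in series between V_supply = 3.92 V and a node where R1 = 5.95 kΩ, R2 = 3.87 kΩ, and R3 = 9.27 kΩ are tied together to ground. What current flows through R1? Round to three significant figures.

I ≈ 0.455 mA

Parallel bank: R_p = 1/(1/5.95 + 1/3.87 + 1/9.27) = 1.871 kΩ.
V_A = 3.92 × 1.871/2.712 = 2.705 V.
I(R1) = V_A / R1 = 2.705/5.95 = 0.4546 mA.
(Equivalently: I_total = 1.445 mA, then current-divider fraction G_k/ΣG = 0.3145.)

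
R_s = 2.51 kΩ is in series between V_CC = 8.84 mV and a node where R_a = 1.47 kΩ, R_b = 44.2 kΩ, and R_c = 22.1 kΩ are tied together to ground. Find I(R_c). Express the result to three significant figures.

Combine the parallel branches: R_p = (1/1.47 + 1/44.2 + 1/22.1)⁻¹ = 1.337 kΩ.
V_A by voltage divider: V_A = 8.84 × 1.337/(2.51 + 1.337) = 3.072 mV.
Branch current I = V_A/R_c = 3.072/22.1 = 0.1390 µA.
(Check via current divider: I_total = 2.298 µA; share G_k/ΣG = 0.06048 → same result.)

I ≈ 0.139 µA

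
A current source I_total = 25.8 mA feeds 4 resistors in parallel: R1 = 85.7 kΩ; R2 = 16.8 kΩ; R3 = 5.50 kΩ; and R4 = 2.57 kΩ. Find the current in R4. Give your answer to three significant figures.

ΣG = 1/85.7 + 1/16.8 + 1/5.50 + 1/2.57 = 0.6421.
R4 takes the fraction G_k/ΣG = 0.3891/0.6421 = 0.6060, so I = 25.8 × 0.6060 = 15.63 mA.

I ≈ 15.6 mA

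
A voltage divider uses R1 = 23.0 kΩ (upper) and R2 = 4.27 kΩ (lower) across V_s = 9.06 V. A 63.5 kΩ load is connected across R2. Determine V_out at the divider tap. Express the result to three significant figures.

The load sits in parallel with R2, giving an effective lower resistance R2' = R2·R_L/(R2+R_L) = 4.001 kΩ.
Now apply the divider: V_out = 9.06 × 0.1482 = 1.342 V.

V_out ≈ 1.34 V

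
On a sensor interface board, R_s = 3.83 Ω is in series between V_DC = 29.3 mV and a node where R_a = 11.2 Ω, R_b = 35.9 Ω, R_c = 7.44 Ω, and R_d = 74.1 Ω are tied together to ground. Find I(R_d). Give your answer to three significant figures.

Equivalent of the parallel group: R_p = 3.773 Ω.
V_A = 29.3 × 3.773/7.603 = 14.54 mV.
I(R_d) = V_A / R_d = 14.54/74.1 = 0.1962 mA.

I ≈ 0.196 mA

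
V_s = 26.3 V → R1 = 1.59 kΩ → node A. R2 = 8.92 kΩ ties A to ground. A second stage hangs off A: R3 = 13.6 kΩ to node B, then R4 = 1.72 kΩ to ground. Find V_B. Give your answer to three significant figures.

Looking into the second stage from A: R3 + R4 = 15.32 kΩ appears in parallel with R2.
Effective lower resistance at A: R2 ‖ 15.32 = 5.638 kΩ.
V_A = 26.3 × 5.638/(1.59 + 5.638) = 20.51 V.
V_B = V_A × 0.1123 = 2.303 V.

V_B ≈ 2.30 V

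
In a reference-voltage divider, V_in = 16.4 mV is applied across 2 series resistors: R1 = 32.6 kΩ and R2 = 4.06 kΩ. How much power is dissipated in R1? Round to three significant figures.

The common current is I = 16.4/36.66 = 0.4474 µA.
P = I²R = 0.2001 × 32.6 = 6.524 nW.

P ≈ 6.52 nW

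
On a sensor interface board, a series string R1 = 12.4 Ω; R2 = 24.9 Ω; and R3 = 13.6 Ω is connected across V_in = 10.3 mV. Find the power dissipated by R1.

ΣR = 50.90 Ω → I = 10.3/50.90 = 0.2024 mA.
V(R1) = I·R = 2.509 mV; P = V·I = 2.509 × 0.2024 = 0.5078 µW.

P ≈ 0.508 µW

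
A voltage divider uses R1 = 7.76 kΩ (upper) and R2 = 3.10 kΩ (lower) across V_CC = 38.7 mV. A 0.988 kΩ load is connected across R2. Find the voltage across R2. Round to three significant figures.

R2 ‖ R_L = (3.10 × 0.988)/(3.10 + 0.988) = 0.7492 kΩ.
Now apply the divider: V_out = 38.7 × 0.08805 = 3.407 mV.
(Unloaded it would be 11.0 mV; the load pulls it down.)

V_out ≈ 3.41 mV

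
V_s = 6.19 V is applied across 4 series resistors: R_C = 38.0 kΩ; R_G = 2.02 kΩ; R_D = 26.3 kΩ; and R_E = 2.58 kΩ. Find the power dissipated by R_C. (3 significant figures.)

The common current is I = 6.19/68.90 = 0.08984 mA.
P = I²R = 0.008071 × 38.0 = 0.3067 mW.

P ≈ 0.307 mW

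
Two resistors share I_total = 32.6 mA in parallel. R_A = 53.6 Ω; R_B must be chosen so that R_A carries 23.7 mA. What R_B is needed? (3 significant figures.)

R_B ≈ 143 Ω

Two-branch current divider: I_A = I_total · R_B/(R_A + R_B).
23.7/32.6 = R_B/(R_A + R_B) → R_B = R_A · (0.7270)/(1 − 0.7270) = 53.6 × 2.663 = 142.7 Ω.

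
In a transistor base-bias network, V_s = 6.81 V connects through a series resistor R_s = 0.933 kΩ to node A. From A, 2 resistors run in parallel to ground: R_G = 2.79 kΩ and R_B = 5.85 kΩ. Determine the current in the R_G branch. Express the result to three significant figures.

Combine the parallel branches: R_p = (1/2.79 + 1/5.85)⁻¹ = 1.889 kΩ.
V_A = 6.81 × 1.889/2.822 = 4.559 V.
I(R_G) = V_A / R_G = 4.559/2.79 = 1.634 mA.

I ≈ 1.63 mA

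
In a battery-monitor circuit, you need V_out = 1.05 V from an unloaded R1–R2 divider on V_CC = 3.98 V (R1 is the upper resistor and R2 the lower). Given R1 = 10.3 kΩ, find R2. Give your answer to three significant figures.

The divider ratio is R2/(R1+R2) = 1.05/3.98 = 0.2638.
R2 = R1 · 0.2638/(1 − 0.2638) = 3.691 kΩ.

R2 ≈ 3.69 kΩ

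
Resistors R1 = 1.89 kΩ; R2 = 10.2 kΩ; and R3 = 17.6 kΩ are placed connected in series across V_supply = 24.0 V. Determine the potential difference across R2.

ΣR = 1.89 + 10.2 + 17.6 = 29.69 kΩ.
V = V_supply · R/ΣR = 24.0 × 0.3436 = 8.245 V.

V ≈ 8.25 V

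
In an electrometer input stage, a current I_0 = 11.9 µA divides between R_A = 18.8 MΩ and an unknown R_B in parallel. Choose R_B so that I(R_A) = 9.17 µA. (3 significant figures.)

Two-branch current divider: I_A = I_0 · R_B/(R_A + R_B).
9.17/11.9 = R_B/(R_A + R_B) → R_B = R_A · (0.7706)/(1 − 0.7706) = 18.8 × 3.359 = 63.15 MΩ.

R_B ≈ 63.1 MΩ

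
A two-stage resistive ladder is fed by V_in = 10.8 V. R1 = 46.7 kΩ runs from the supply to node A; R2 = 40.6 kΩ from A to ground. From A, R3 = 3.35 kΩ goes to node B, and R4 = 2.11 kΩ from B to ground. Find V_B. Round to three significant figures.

The second stage (R3 + R4 = 5.460 kΩ) loads node A in parallel with R2.
Effective lower resistance at A: R2 ‖ 5.460 = 4.813 kΩ.
So V_A = 10.8 × 0.09343 = 1.009 V.
V_B = V_A × 0.3864 = 0.3899 V.

V_B ≈ 0.390 V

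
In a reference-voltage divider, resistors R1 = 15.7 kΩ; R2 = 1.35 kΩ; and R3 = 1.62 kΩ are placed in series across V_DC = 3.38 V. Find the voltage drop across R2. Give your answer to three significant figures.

Series total: ΣR = 15.7 + 1.35 + 1.62 = 18.67 kΩ.
Voltage divider: V = V_DC · (1.350 / 18.67) = 3.38 × 0.07231 = 0.2444 V.

V ≈ 0.244 V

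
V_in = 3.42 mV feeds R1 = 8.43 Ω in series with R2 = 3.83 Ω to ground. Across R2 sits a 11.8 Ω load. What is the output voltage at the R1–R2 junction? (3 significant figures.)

V_out ≈ 0.873 mV

R2 ‖ R_L = (3.83 × 11.8)/(3.83 + 11.8) = 2.891 Ω.
Voltage divider with the loaded lower leg: V_out = 3.42 × 2.891/(8.43 + 2.891) = 3.42 × 0.2554 = 0.8735 mV.
(Unloaded it would be 1.07 mV; the load pulls it down.)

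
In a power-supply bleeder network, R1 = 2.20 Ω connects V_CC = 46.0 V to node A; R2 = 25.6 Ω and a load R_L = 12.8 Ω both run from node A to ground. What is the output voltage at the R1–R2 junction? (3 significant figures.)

The load sits in parallel with R2, giving an effective lower resistance R2' = R2·R_L/(R2+R_L) = 8.533 Ω.
Then V_out = V_CC · R2'/(R1 + R2') = 46.0 × 8.533/10.73 = 36.57 V.

V_out ≈ 36.6 V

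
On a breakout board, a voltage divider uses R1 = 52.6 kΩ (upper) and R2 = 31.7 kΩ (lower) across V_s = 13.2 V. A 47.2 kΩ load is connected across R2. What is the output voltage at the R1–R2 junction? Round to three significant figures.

R2 ‖ R_L = (31.7 × 47.2)/(31.7 + 47.2) = 18.96 kΩ.
Voltage divider with the loaded lower leg: V_out = 13.2 × 18.96/(52.6 + 18.96) = 13.2 × 0.2650 = 3.498 V.

V_out ≈ 3.50 V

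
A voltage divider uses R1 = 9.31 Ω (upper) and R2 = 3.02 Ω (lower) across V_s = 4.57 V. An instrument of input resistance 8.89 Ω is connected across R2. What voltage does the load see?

V_out ≈ 0.891 V

R2 ‖ R_L = (3.02 × 8.89)/(3.02 + 8.89) = 2.254 Ω.
Voltage divider with the loaded lower leg: V_out = 4.57 × 2.254/(9.31 + 2.254) = 4.57 × 0.1949 = 0.8908 V.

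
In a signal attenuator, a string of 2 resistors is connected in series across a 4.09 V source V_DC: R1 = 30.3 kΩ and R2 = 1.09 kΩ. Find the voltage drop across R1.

ΣR = 30.3 + 1.09 = 31.39 kΩ.
Voltage divider: V = V_DC · (30.30 / 31.39) = 4.09 × 0.9653 = 3.948 V.

V ≈ 3.95 V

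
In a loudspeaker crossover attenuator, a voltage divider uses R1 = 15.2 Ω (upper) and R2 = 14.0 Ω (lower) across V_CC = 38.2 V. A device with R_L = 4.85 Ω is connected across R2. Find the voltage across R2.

V_out ≈ 7.32 V

First combine the lower leg with the load: R2 ‖ R_L = 3.602 Ω.
Now apply the divider: V_out = 38.2 × 0.1916 = 7.318 V.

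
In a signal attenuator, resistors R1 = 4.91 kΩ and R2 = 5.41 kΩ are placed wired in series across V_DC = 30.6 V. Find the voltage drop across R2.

V ≈ 16.0 V

ΣR = 4.91 + 5.41 = 10.32 kΩ.
Voltage divider: V = V_DC · (5.410 / 10.32) = 30.6 × 0.5242 = 16.04 V.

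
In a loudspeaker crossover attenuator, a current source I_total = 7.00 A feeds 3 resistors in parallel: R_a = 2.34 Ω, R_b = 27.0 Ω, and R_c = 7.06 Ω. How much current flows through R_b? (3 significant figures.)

Total conductance ΣG = 1/2.34 + 1/27.0 + 1/7.06 = 0.6060 (units of 1/Ω).
Current divider: I(R_b) = I_total · G_k/ΣG = 7.00 × (0.03704/0.6060) = 7.00 × 0.06111 = 0.4278 A.

I ≈ 0.428 A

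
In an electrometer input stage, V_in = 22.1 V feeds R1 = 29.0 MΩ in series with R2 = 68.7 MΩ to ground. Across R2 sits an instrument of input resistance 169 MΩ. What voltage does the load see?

V_out ≈ 13.9 V

The load sits in parallel with R2, giving an effective lower resistance R2' = R2·R_L/(R2+R_L) = 48.84 MΩ.
Voltage divider with the loaded lower leg: V_out = 22.1 × 48.84/(29.0 + 48.84) = 22.1 × 0.6275 = 13.87 V.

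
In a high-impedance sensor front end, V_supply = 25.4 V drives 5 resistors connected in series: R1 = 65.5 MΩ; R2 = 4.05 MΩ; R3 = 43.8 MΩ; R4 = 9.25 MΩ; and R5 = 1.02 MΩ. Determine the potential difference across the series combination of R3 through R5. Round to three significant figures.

ΣR = 65.5 + 4.05 + 43.8 + 9.25 + 1.02 = 123.6 MΩ.
R_{R3..R5} = 43.8 + 9.25 + 1.02 = 54.07 MΩ.
Voltage divider: V = V_supply · (54.07 / 123.6) = 25.4 × 0.4374 = 11.11 V.

V ≈ 11.1 V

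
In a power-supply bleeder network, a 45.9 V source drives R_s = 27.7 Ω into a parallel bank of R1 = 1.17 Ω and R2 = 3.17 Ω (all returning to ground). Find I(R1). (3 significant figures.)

Parallel bank: R_p = 1/(1/1.17 + 1/3.17) = 0.8546 Ω.
V_A by voltage divider: V_A = 45.9 × 0.8546/(27.7 + 0.8546) = 1.374 V.
I(R1) = V_A / R1 = 1.374/1.17 = 1.174 A.

I ≈ 1.17 A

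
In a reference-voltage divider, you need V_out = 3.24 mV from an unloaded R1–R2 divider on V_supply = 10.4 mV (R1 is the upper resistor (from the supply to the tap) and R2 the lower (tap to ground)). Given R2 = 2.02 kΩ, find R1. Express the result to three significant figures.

Required fraction k = V_out/V_supply = 0.3115.
R1 = R2·(1/k − 1) = 2.02 × 2.210 = 4.464 kΩ.

R1 ≈ 4.46 kΩ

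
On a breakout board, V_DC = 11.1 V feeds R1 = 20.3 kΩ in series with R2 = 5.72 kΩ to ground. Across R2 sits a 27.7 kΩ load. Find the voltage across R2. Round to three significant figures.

First combine the lower leg with the load: R2 ‖ R_L = 4.741 kΩ.
Then V_out = V_DC · R2'/(R1 + R2') = 11.1 × 4.741/25.04 = 2.102 V.

V_out ≈ 2.10 V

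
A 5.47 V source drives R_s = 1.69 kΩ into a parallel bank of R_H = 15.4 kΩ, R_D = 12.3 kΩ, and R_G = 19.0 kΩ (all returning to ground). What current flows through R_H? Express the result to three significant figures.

Equivalent of the parallel group: R_p = 5.028 kΩ.
V_A = 5.47 × 5.028/6.718 = 4.094 V.
Branch current I = V_A/R_H = 4.094/15.4 = 0.2658 mA.
(Equivalently: I_total = 0.8142 mA, then current-divider fraction G_k/ΣG = 0.3265.)

I ≈ 0.266 mA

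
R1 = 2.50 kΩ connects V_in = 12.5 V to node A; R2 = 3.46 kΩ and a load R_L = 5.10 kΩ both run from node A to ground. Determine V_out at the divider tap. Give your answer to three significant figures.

V_out ≈ 5.65 V

R2 ‖ R_L = (3.46 × 5.10)/(3.46 + 5.10) = 2.061 kΩ.
Then V_out = V_in · R2'/(R1 + R2') = 12.5 × 2.061/4.561 = 5.649 V.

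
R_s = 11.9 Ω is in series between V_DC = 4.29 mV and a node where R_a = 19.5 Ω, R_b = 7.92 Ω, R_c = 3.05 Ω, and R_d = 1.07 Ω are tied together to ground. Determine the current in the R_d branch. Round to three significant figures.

I ≈ 0.221 mA

Combine the parallel branches: R_p = (1/19.5 + 1/7.92 + 1/3.05 + 1/1.07)⁻¹ = 0.6944 Ω.
Node voltage V_A = V_DC · R_p/(R_s + R_p) = 4.29 × 0.05514 = 0.2365 mV.
Branch current I = V_A/R_d = 0.2365/1.07 = 0.2211 mA.
(Check via current divider: I_total = 0.3406 mA; share G_k/ΣG = 0.6490 → same result.)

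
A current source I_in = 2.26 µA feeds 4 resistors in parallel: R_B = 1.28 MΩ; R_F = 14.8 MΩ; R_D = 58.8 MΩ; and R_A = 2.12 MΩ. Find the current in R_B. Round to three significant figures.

Total conductance ΣG = 1/1.28 + 1/14.8 + 1/58.8 + 1/2.12 = 1.338 (units of 1/MΩ).
Current divider: I(R_B) = I_in · G_k/ΣG = 2.26 × (0.7812/1.338) = 2.26 × 0.5841 = 1.320 µA.

I ≈ 1.32 µA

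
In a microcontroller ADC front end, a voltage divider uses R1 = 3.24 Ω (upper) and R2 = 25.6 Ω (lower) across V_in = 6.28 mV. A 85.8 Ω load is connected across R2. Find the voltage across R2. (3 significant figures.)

V_out ≈ 5.39 mV

First combine the lower leg with the load: R2 ‖ R_L = 19.72 Ω.
Voltage divider with the loaded lower leg: V_out = 6.28 × 19.72/(3.24 + 19.72) = 6.28 × 0.8589 = 5.394 mV.
(Unloaded it would be 5.57 mV; the load pulls it down.)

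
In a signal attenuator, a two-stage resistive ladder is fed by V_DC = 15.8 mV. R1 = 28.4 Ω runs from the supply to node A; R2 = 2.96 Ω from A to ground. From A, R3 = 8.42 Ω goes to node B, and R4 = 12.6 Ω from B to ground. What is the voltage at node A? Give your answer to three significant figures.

V_A ≈ 1.32 mV

Node A sees R2 in parallel with the series input of stage 2, R3 + R4 = 21.02 Ω.
Effective lower resistance at A: R2 ‖ 21.02 = 2.595 Ω.
V_A = 15.8 × 2.595/(28.4 + 2.595) = 1.323 mV.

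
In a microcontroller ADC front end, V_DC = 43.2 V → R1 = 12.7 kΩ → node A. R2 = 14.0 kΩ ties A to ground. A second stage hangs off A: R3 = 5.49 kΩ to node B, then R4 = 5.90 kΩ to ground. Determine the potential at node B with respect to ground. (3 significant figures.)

Looking into the second stage from A: R3 + R4 = 11.39 kΩ appears in parallel with R2.
Effective lower resistance at A: R2 ‖ 11.39 = 6.280 kΩ.
So V_A = 43.2 × 0.3309 = 14.29 V.
Stage 2 is unloaded, so V_B = V_A · R4/(R3+R4) = 14.29 × 5.90/11.39 = 7.404 V.

V_B ≈ 7.40 V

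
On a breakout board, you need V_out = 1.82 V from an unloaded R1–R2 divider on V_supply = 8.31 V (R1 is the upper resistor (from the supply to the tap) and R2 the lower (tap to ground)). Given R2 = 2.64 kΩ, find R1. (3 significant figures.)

R1 ≈ 9.41 kΩ

Required fraction k = V_out/V_supply = 0.2190.
R1 = R2·(1/k − 1) = 2.64 × 3.566 = 9.414 kΩ.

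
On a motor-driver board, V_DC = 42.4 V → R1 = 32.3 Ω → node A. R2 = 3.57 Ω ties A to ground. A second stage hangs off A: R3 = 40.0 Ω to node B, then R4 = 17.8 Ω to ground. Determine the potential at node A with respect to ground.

V_A ≈ 4.00 V

The second stage (R3 + R4 = 57.80 Ω) loads node A in parallel with R2.
R2 ‖ (R3+R4) = 3.362 Ω.
V_A = 42.4 × 3.362/(32.3 + 3.362) = 3.998 V.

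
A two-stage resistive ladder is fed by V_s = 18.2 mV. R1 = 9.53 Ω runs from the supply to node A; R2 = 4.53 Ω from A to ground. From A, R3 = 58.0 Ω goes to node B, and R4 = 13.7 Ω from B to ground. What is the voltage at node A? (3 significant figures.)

V_A ≈ 5.62 mV

Node A sees R2 in parallel with the series input of stage 2, R3 + R4 = 71.70 Ω.
R2 ‖ (R3+R4) = 4.261 Ω.
So V_A = 18.2 × 0.3090 = 5.623 mV.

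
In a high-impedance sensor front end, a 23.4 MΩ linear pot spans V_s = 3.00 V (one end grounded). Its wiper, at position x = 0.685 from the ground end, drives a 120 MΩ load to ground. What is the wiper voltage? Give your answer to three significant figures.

Lower segment x·R_p = 16.03 MΩ; upper segment (1−x)·R_p = 7.371 MΩ.
R_L loads the lower segment: effective lower R = 14.14 MΩ.
V_out = 3.00 × 14.14/(7.371 + 14.14) = 1.972 V.
(Unloaded: V_out = x·V_s = 2.06 V.)

V_out ≈ 1.97 V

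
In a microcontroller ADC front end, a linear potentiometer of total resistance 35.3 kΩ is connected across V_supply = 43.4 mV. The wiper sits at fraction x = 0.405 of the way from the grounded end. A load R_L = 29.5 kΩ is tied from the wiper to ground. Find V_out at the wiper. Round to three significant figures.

V_out ≈ 13.6 mV

Lower segment x·R_p = 14.30 kΩ; upper segment (1−x)·R_p = 21.00 kΩ.
R_L loads the lower segment: effective lower R = 9.630 kΩ.
Loaded-divider output: V_out = 43.4 × 0.3144 = 13.64 mV.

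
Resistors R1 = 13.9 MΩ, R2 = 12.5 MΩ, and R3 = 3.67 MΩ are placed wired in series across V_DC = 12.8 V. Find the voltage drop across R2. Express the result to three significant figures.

V ≈ 5.32 V

Total series resistance ΣR = 13.9 + 12.5 + 3.67 = 30.07 MΩ.
Voltage divider: V = V_DC · (12.50 / 30.07) = 12.8 × 0.4157 = 5.321 V.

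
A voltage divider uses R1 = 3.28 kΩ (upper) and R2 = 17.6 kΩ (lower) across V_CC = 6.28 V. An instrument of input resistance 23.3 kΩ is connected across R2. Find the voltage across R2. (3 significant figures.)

First combine the lower leg with the load: R2 ‖ R_L = 10.03 kΩ.
Then V_out = V_CC · R2'/(R1 + R2') = 6.28 × 10.03/13.31 = 4.732 V.

V_out ≈ 4.73 V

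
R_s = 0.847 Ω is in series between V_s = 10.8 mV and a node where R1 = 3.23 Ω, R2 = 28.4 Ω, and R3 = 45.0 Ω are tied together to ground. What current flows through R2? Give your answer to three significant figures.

I ≈ 0.290 mA

Parallel bank: R_p = 1/(1/3.23 + 1/28.4 + 1/45.0) = 2.725 Ω.
V_A by voltage divider: V_A = 10.8 × 2.725/(0.847 + 2.725) = 8.239 mV.
Branch current I = V_A/R2 = 8.239/28.4 = 0.2901 mA.
(Check via current divider: I_total = 3.024 mA; share G_k/ΣG = 0.09594 → same result.)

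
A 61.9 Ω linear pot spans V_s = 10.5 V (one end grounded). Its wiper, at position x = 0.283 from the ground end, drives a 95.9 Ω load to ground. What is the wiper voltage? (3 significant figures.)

Lower segment x·R_p = 17.52 Ω; upper segment (1−x)·R_p = 44.38 Ω.
R_L loads the lower segment: effective lower R = 14.81 Ω.
Loaded-divider output: V_out = 10.5 × 0.2502 = 2.627 V.

V_out ≈ 2.63 V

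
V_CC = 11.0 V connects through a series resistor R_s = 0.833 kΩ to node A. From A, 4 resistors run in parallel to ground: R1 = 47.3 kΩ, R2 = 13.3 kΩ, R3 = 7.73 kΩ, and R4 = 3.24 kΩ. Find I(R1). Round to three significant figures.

Combine the parallel branches: R_p = (1/47.3 + 1/13.3 + 1/7.73 + 1/3.24)⁻¹ = 1.871 kΩ.
V_A by voltage divider: V_A = 11.0 × 1.871/(0.833 + 1.871) = 7.612 V.
Branch current I = V_A/R1 = 7.612/47.3 = 0.1609 mA.
(Check via current divider: I_total = 4.067 mA; share G_k/ΣG = 0.03957 → same result.)

I ≈ 0.161 mA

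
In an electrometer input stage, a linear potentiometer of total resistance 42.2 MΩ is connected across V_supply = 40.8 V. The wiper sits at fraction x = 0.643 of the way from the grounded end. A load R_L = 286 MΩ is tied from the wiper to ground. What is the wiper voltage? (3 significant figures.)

Split the track: R_lower = x·R_p = 27.13 MΩ, R_upper = (1−x)·R_p = 15.07 MΩ.
(x·R_p) ‖ R_L = 24.78 MΩ.
Loaded-divider output: V_out = 40.8 × 0.6219 = 25.37 V.
(Unloaded: V_out = x·V_supply = 26.2 V.)

V_out ≈ 25.4 V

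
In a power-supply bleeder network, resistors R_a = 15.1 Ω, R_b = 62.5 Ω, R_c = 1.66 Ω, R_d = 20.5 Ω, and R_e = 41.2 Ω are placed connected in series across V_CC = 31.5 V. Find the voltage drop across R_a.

Series total: ΣR = 15.1 + 62.5 + 1.66 + 20.5 + 41.2 = 141.0 Ω.
By the voltage-divider rule, V = 31.5 × 15.10/141.0 = 3.374 V.

V ≈ 3.37 V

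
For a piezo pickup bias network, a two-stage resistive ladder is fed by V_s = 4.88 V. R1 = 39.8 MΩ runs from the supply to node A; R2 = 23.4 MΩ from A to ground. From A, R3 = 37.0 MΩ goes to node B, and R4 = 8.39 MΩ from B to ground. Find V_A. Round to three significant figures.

Looking into the second stage from A: R3 + R4 = 45.39 MΩ appears in parallel with R2.
R2 ‖ (R3+R4) = 15.44 MΩ.
So V_A = 4.88 × 0.2795 = 1.364 V.

V_A ≈ 1.36 V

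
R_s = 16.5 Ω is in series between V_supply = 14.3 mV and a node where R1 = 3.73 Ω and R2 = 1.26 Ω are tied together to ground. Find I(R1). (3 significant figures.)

I ≈ 0.207 mA

Equivalent of the parallel group: R_p = 0.9418 Ω.
V_A = 14.3 × 0.9418/17.44 = 0.7722 mV.
I(R1) = V_A / R1 = 0.7722/3.73 = 0.2070 mA.
(Equivalently: I_total = 0.8199 mA, then current-divider fraction G_k/ΣG = 0.2525.)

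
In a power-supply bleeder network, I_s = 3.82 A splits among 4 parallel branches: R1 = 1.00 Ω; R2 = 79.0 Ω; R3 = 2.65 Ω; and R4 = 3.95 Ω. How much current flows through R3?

ΣG = 1/1.00 + 1/79.0 + 1/2.65 + 1/3.95 = 1.643.
Current divider: I(R3) = I_s · G_k/ΣG = 3.82 × (0.3774/1.643) = 3.82 × 0.2297 = 0.8773 A.

I ≈ 0.877 A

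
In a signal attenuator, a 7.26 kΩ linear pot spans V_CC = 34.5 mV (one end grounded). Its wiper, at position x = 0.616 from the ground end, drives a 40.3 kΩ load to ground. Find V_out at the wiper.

V_out ≈ 20.4 mV

Lower segment x·R_p = 4.472 kΩ; upper segment (1−x)·R_p = 2.788 kΩ.
R_L loads the lower segment: effective lower R = 4.025 kΩ.
V_out = 34.5 × 4.025/(2.788 + 4.025) = 20.38 mV.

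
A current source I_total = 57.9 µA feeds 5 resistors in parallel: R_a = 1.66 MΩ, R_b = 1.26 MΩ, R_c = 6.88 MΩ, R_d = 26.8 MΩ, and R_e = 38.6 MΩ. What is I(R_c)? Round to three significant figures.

ΣG = 1/1.66 + 1/1.26 + 1/6.88 + 1/26.8 + 1/38.6 = 1.605.
Current divider: I(R_c) = I_total · G_k/ΣG = 57.9 × (0.1453/1.605) = 57.9 × 0.09058 = 5.245 µA.

I ≈ 5.24 µA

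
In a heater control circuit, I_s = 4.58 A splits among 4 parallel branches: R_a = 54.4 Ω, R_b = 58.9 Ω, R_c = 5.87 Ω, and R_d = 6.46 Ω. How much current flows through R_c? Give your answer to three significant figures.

Conductances: ΣG = 1/54.4 + 1/58.9 + 1/5.87 + 1/6.46 = 0.3605 (1/Ω).
By the current-divider rule, I = I_s · G_k/ΣG = 4.58 × 0.4725 = 2.164 A.

I ≈ 2.16 A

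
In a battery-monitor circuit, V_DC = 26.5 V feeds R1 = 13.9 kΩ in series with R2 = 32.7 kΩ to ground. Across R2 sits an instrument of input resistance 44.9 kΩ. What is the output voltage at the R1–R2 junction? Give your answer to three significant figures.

First combine the lower leg with the load: R2 ‖ R_L = 18.92 kΩ.
Then V_out = V_DC · R2'/(R1 + R2') = 26.5 × 18.92/32.82 = 15.28 V.

V_out ≈ 15.3 V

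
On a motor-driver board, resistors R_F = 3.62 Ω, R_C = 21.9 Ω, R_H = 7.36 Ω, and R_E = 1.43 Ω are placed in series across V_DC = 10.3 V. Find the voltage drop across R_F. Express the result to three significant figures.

Total series resistance ΣR = 3.62 + 21.9 + 7.36 + 1.43 = 34.31 Ω.
Voltage divider: V = V_DC · (3.620 / 34.31) = 10.3 × 0.1055 = 1.087 V.

V ≈ 1.09 V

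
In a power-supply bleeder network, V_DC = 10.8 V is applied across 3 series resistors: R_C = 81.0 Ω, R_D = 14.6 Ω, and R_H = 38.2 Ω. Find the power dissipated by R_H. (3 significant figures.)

P ≈ 0.249 W

The common current is I = 10.8/133.8 = 0.08072 A.
V(R_H) = I·R = 3.083 V; P = V·I = 3.083 × 0.08072 = 0.2489 W.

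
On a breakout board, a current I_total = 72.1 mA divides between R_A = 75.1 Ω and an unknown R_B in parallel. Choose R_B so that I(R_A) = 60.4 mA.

In a two-way split, I_A/I_total = R_B/(R_A + R_B).
With f = 0.8377, R_B = R_A · f/(1−f) = 75.1 × 5.162 = 387.7 Ω.

R_B ≈ 388 Ω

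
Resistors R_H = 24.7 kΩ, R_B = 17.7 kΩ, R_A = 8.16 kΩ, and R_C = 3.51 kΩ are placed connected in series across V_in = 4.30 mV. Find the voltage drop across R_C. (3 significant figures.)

V ≈ 0.279 mV

Series total: ΣR = 24.7 + 17.7 + 8.16 + 3.51 = 54.07 kΩ.
By the voltage-divider rule, V = 4.30 × 3.510/54.07 = 0.2791 mV.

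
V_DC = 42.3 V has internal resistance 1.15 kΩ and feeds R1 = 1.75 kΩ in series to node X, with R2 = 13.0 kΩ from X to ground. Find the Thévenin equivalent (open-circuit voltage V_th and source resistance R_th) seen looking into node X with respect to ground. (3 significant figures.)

R1' = 1.15 + 1.75 = 2.900 kΩ (source resistance + R1).
V_th is the unloaded tap voltage: V_DC · R2/(R1'+R2) = 42.3 × 0.8176 = 34.58 V.
Zeroing V_DC shorts the top of R1' to ground, so R_th = R1' ‖ R2 = 2.371 kΩ.

V_th ≈ 34.6 V, R_th ≈ 2.37 kΩ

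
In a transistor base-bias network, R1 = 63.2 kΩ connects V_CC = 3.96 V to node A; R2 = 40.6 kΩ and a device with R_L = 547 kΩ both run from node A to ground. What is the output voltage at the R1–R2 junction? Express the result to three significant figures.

V_out ≈ 1.48 V

The load sits in parallel with R2, giving an effective lower resistance R2' = R2·R_L/(R2+R_L) = 37.79 kΩ.
Then V_out = V_CC · R2'/(R1 + R2') = 3.96 × 37.79/101.0 = 1.482 V.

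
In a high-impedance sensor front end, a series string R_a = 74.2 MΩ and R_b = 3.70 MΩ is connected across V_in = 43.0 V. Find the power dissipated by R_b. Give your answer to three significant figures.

ΣR = 77.90 MΩ → I = 43.0/77.90 = 0.5520 µA.
P(R_b) = I²·R_b = (0.5520)² × 3.70 = 1.127 µW.

P ≈ 1.13 µW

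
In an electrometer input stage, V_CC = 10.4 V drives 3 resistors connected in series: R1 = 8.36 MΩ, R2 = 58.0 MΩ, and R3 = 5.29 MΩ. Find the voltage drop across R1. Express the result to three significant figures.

ΣR = 8.36 + 58.0 + 5.29 = 71.65 MΩ.
V = V_CC · R/ΣR = 10.4 × 0.1167 = 1.213 V.

V ≈ 1.21 V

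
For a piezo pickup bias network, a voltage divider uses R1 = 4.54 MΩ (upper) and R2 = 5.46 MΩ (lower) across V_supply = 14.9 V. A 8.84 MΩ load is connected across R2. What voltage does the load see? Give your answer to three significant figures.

V_out ≈ 6.35 V

First combine the lower leg with the load: R2 ‖ R_L = 3.375 MΩ.
Then V_out = V_supply · R2'/(R1 + R2') = 14.9 × 3.375/7.915 = 6.354 V.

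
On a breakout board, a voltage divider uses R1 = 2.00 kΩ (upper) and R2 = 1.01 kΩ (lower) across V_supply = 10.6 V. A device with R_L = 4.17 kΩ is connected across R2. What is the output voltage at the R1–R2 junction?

First combine the lower leg with the load: R2 ‖ R_L = 0.8131 kΩ.
Voltage divider with the loaded lower leg: V_out = 10.6 × 0.8131/(2.00 + 0.8131) = 10.6 × 0.2890 = 3.064 V.
(Unloaded it would be 3.56 V; the load pulls it down.)

V_out ≈ 3.06 V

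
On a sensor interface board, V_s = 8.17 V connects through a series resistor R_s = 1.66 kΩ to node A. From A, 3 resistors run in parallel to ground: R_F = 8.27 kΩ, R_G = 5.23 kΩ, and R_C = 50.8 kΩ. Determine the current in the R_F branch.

I ≈ 0.637 mA

Equivalent of the parallel group: R_p = 3.014 kΩ.
V_A by voltage divider: V_A = 8.17 × 3.014/(1.66 + 3.014) = 5.268 V.
Branch current I = V_A/R_F = 5.268/8.27 = 0.6370 mA.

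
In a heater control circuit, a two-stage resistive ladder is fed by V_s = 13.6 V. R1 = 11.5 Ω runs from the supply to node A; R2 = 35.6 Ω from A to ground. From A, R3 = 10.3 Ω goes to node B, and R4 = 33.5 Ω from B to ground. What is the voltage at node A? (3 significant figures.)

The second stage (R3 + R4 = 43.80 Ω) loads node A in parallel with R2.
Effective lower resistance at A: R2 ‖ 43.80 = 19.64 Ω.
V_A = 13.6 × 19.64/(11.5 + 19.64) = 8.577 V.

V_A ≈ 8.58 V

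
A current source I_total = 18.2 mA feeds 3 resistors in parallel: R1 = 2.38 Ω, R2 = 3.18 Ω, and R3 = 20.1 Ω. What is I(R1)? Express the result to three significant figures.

Total conductance ΣG = 1/2.38 + 1/3.18 + 1/20.1 = 0.7844 (units of 1/Ω).
R1 takes the fraction G_k/ΣG = 0.4202/0.7844 = 0.5357, so I = 18.2 × 0.5357 = 9.749 mA.

I ≈ 9.75 mA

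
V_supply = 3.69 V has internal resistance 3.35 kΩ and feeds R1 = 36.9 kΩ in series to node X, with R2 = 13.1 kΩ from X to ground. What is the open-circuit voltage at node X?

R1' = 3.35 + 36.9 = 40.25 kΩ (source resistance + R1).
Open-circuit (no load on X): V_th = V_supply · R2/(R1' + R2) = 3.69 × 13.1/(40.25 + 13.1) = 0.9061 V.

V_th ≈ 0.906 V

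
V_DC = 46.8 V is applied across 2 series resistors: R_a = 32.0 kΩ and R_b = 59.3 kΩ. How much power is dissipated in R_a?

P ≈ 8.41 mW

ΣR = 91.30 kΩ → I = 46.8/91.30 = 0.5126 mA.
P = I²R = 0.2628 × 32.0 = 8.408 mW.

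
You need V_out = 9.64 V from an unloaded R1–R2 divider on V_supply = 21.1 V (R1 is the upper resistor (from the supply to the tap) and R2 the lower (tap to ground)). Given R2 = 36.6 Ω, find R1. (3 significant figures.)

The divider ratio is R2/(R1+R2) = 9.64/21.1 = 0.4569.
So R1 = R2 · (V_supply/V_out − 1) = 36.6 × (21.1/9.64 − 1) = 36.6 × 1.189 = 43.51 Ω.

R1 ≈ 43.5 Ω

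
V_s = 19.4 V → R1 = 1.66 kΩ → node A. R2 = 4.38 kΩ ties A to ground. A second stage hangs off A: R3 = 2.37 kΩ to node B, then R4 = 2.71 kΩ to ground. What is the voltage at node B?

V_B ≈ 6.07 V

Node A sees R2 in parallel with the series input of stage 2, R3 + R4 = 5.080 kΩ.
R2 ‖ (R3+R4) = 2.352 kΩ.
So V_A = 19.4 × 0.5862 = 11.37 V.
Stage 2 is unloaded, so V_B = V_A · R4/(R3+R4) = 11.37 × 2.71/5.080 = 6.067 V.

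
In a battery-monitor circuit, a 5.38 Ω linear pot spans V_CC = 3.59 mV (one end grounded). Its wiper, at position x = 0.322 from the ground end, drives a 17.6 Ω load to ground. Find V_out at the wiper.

V_out ≈ 1.08 mV

Split the track: R_lower = x·R_p = 1.732 Ω, R_upper = (1−x)·R_p = 3.648 Ω.
Lower segment in parallel with the load: 1.732 ‖ 17.6 = 1.577 Ω.
Loaded-divider output: V_out = 3.59 × 0.3019 = 1.084 mV.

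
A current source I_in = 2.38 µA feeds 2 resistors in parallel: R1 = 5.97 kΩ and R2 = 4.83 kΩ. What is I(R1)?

I ≈ 1.06 µA

With just two branches, the current splits inversely with resistance.
So I = 2.38 × 4.83/10.80 = 1.064 µA.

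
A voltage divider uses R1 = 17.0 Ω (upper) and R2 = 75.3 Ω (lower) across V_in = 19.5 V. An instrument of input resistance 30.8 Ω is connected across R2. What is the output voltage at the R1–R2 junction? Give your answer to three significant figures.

The load sits in parallel with R2, giving an effective lower resistance R2' = R2·R_L/(R2+R_L) = 21.86 Ω.
Now apply the divider: V_out = 19.5 × 0.5625 = 10.97 V.

V_out ≈ 11.0 V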